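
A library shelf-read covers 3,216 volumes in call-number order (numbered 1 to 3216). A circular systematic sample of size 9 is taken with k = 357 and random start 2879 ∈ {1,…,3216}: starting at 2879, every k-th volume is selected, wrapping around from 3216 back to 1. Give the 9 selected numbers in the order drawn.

2879, 20, 377, 734, 1091, 1448, 1805, 2162, 2519

Selection 1: 2879
Selection 2: 2879 + 357 = 3236 → 3236 − 3216 = 20
Selection 3: 20 + 357 = 377
Selection 4: 377 + 357 = 734
Selection 5: 734 + 357 = 1091
Selection 6: 1091 + 357 = 1448
Selection 7: 1448 + 357 = 1805
Selection 8: 1805 + 357 = 2162
Selection 9: 2162 + 357 = 2519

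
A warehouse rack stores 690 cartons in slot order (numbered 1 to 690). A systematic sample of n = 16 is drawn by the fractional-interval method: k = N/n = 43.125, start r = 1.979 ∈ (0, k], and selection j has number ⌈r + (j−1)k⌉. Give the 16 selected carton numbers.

2, 46, 89, 132, 175, 218, 261, 304, 347, 391, 434, 477, 520, 563, 606, 649

j=1: r + 0k = 1.979 → ⌈·⌉ = 2
j=2: r + 1k = 45.104 → ⌈·⌉ = 46
j=3: r + 2k = 88.229 → ⌈·⌉ = 89
j=4: r + 3k = 131.354 → ⌈·⌉ = 132
j=5: r + 4k = 174.479 → ⌈·⌉ = 175
j=6: r + 5k = 217.604 → ⌈·⌉ = 218
j=7: r + 6k = 260.729 → ⌈·⌉ = 261
j=8: r + 7k = 303.854 → ⌈·⌉ = 304
j=9: r + 8k = 346.979 → ⌈·⌉ = 347
j=10: r + 9k = 390.104 → ⌈·⌉ = 391
j=11: r + 10k = 433.229 → ⌈·⌉ = 434
j=12: r + 11k = 476.354 → ⌈·⌉ = 477
j=13: r + 12k = 519.479 → ⌈·⌉ = 520
j=14: r + 13k = 562.604 → ⌈·⌉ = 563
j=15: r + 14k = 605.729 → ⌈·⌉ = 606
j=16: r + 15k = 648.854 → ⌈·⌉ = 649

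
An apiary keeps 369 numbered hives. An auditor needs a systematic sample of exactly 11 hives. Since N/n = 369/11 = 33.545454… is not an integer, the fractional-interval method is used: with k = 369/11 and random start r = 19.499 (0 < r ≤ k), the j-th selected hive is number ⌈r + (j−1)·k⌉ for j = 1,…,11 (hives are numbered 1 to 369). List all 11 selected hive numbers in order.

20, 54, 87, 121, 154, 188, 221, 255, 288, 322, 355

j=1: r + 0k = 19.499 → ⌈·⌉ = 20
j=2: r + 1k = 53.044454… → ⌈·⌉ = 54
j=3: r + 2k = 86.589909… → ⌈·⌉ = 87
j=4: r + 3k = 120.135363… → ⌈·⌉ = 121
j=5: r + 4k = 153.680818… → ⌈·⌉ = 154
j=6: r + 5k = 187.226272… → ⌈·⌉ = 188
j=7: r + 6k = 220.771727… → ⌈·⌉ = 221
j=8: r + 7k = 254.317181… → ⌈·⌉ = 255
j=9: r + 8k = 287.862636… → ⌈·⌉ = 288
j=10: r + 9k = 321.408090… → ⌈·⌉ = 322
j=11: r + 10k = 354.953545… → ⌈·⌉ = 355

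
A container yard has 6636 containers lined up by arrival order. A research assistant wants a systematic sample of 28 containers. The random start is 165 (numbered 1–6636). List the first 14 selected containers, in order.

165, 402, 639, 876, 1113, 1350, 1587, 1824, 2061, 2298, 2535, 2772, 3009, 3246

k = N/n = 6636/28 = 237
container 1: 165
container 2: 165 + 237 = 402
container 3: 402 + 237 = 639
container 4: 639 + 237 = 876
container 5: 876 + 237 = 1113
container 6: 1113 + 237 = 1350
container 7: 1350 + 237 = 1587
container 8: 1587 + 237 = 1824
container 9: 1824 + 237 = 2061
container 10: 2061 + 237 = 2298
container 11: 2298 + 237 = 2535
container 12: 2535 + 237 = 2772
container 13: 2772 + 237 = 3009
container 14: 3009 + 237 = 3246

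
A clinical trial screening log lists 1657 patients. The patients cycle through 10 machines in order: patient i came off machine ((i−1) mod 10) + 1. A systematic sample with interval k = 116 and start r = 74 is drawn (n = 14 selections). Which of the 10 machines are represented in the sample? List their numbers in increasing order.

2, 4, 6, 8, 10

Consecutive selections differ by k = 116, so their machine numbers differ by 116 mod 10 = 6.
gcd(116, 10) = 2, so the sample visits 10/2 = 5 distinct residues mod 10.
Start 74 is machine 4; the machines hit are 2, 4, 6, 8, 10.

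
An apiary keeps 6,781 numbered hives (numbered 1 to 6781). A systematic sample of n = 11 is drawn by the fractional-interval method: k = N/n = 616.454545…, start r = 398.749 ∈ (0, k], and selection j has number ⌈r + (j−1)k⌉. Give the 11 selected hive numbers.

j=1: r + 0k = 398.749 → ⌈·⌉ = 399
j=2: r + 1k = 1015.203545… → ⌈·⌉ = 1016
j=3: r + 2k = 1631.658090… → ⌈·⌉ = 1632
j=4: r + 3k = 2248.112636… → ⌈·⌉ = 2249
j=5: r + 4k = 2864.567181… → ⌈·⌉ = 2865
j=6: r + 5k = 3481.021727… → ⌈·⌉ = 3482
j=7: r + 6k = 4097.476272… → ⌈·⌉ = 4098
j=8: r + 7k = 4713.930818… → ⌈·⌉ = 4714
j=9: r + 8k = 5330.385363… → ⌈·⌉ = 5331
j=10: r + 9k = 5946.839909… → ⌈·⌉ = 5947
j=11: r + 10k = 6563.294454… → ⌈·⌉ = 6564

399, 1016, 1632, 2249, 2865, 3482, 4098, 4714, 5331, 5947, 6564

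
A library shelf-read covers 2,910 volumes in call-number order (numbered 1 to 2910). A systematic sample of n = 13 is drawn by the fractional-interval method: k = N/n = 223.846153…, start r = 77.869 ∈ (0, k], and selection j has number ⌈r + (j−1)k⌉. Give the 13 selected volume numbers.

j=1: r + 0k = 77.869 → ⌈·⌉ = 78
j=2: r + 1k = 301.715153… → ⌈·⌉ = 302
j=3: r + 2k = 525.561307… → ⌈·⌉ = 526
j=4: r + 3k = 749.407461… → ⌈·⌉ = 750
j=5: r + 4k = 973.253615… → ⌈·⌉ = 974
j=6: r + 5k = 1197.099769… → ⌈·⌉ = 1198
j=7: r + 6k = 1420.945923… → ⌈·⌉ = 1421
j=8: r + 7k = 1644.792076… → ⌈·⌉ = 1645
j=9: r + 8k = 1868.638230… → ⌈·⌉ = 1869
j=10: r + 9k = 2092.484384… → ⌈·⌉ = 2093
j=11: r + 10k = 2316.330538… → ⌈·⌉ = 2317
j=12: r + 11k = 2540.176692… → ⌈·⌉ = 2541
j=13: r + 12k = 2764.022846… → ⌈·⌉ = 2765

78, 302, 526, 750, 974, 1198, 1421, 1645, 1869, 2093, 2317, 2541, 2765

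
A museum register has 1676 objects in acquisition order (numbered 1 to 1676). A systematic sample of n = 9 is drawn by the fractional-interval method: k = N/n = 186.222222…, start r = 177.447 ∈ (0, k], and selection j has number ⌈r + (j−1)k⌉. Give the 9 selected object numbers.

j=1: r + 0k = 177.447 → ⌈·⌉ = 178
j=2: r + 1k = 363.669222… → ⌈·⌉ = 364
j=3: r + 2k = 549.891444… → ⌈·⌉ = 550
j=4: r + 3k = 736.113666… → ⌈·⌉ = 737
j=5: r + 4k = 922.335888… → ⌈·⌉ = 923
j=6: r + 5k = 1108.558111… → ⌈·⌉ = 1109
j=7: r + 6k = 1294.780333… → ⌈·⌉ = 1295
j=8: r + 7k = 1481.002555… → ⌈·⌉ = 1482
j=9: r + 8k = 1667.224777… → ⌈·⌉ = 1668

178, 364, 550, 737, 923, 1109, 1295, 1482, 1668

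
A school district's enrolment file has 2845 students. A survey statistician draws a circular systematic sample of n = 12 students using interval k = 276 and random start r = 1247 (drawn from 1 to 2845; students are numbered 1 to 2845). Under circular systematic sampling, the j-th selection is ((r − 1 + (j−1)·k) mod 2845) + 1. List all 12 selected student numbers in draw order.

1247, 1523, 1799, 2075, 2351, 2627, 58, 334, 610, 886, 1162, 1438

Selection 1: 1247
Selection 2: 1247 + 276 = 1523
Selection 3: 1523 + 276 = 1799
Selection 4: 1799 + 276 = 2075
Selection 5: 2075 + 276 = 2351
Selection 6: 2351 + 276 = 2627
Selection 7: 2627 + 276 = 2903 → 2903 − 2845 = 58
Selection 8: 58 + 276 = 334
Selection 9: 334 + 276 = 610
Selection 10: 610 + 276 = 886
Selection 11: 886 + 276 = 1162
Selection 12: 1162 + 276 = 1438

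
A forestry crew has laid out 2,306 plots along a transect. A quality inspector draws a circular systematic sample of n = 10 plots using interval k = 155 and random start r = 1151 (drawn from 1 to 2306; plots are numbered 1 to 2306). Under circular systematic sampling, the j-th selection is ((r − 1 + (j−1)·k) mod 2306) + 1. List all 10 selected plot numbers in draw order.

1151, 1306, 1461, 1616, 1771, 1926, 2081, 2236, 85, 240

Selection 1: 1151
Selection 2: 1151 + 155 = 1306
Selection 3: 1306 + 155 = 1461
Selection 4: 1461 + 155 = 1616
Selection 5: 1616 + 155 = 1771
Selection 6: 1771 + 155 = 1926
Selection 7: 1926 + 155 = 2081
Selection 8: 2081 + 155 = 2236
Selection 9: 2236 + 155 = 2391 → 2391 − 2306 = 85
Selection 10: 85 + 155 = 240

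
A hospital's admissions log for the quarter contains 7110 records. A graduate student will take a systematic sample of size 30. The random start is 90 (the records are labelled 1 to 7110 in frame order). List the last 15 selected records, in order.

k = N/n = 7110/30 = 237
16th selection = 90 + 15×237 = 3645
17th: 3645 + 237 = 3882
18th: 3882 + 237 = 4119
19th: 4119 + 237 = 4356
20th: 4356 + 237 = 4593
21st: 4593 + 237 = 4830
22nd: 4830 + 237 = 5067
23rd: 5067 + 237 = 5304
24th: 5304 + 237 = 5541
25th: 5541 + 237 = 5778
26th: 5778 + 237 = 6015
27th: 6015 + 237 = 6252
28th: 6252 + 237 = 6489
29th: 6489 + 237 = 6726
30th: 6726 + 237 = 6963

3645, 3882, 4119, 4356, 4593, 4830, 5067, 5304, 5541, 5778, 6015, 6252, 6489, 6726, 6963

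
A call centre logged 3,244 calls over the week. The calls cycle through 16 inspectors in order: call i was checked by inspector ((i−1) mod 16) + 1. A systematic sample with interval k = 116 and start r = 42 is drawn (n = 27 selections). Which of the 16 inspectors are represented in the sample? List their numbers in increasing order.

2, 6, 10, 14

Consecutive selections differ by k = 116, so their inspector numbers differ by 116 mod 16 = 4.
gcd(116, 16) = 4, so the sample visits 16/4 = 4 distinct residues mod 16.
Start 42 is inspector 10; the inspectors hit are 2, 6, 10, 14.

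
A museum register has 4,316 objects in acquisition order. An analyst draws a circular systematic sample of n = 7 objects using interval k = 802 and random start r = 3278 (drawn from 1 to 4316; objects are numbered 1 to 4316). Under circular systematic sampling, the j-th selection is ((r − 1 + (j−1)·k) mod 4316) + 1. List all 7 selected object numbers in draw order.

Selection 1: 3278
Selection 2: 3278 + 802 = 4080
Selection 3: 4080 + 802 = 4882 → 4882 − 4316 = 566
Selection 4: 566 + 802 = 1368
Selection 5: 1368 + 802 = 2170
Selection 6: 2170 + 802 = 2972
Selection 7: 2972 + 802 = 3774

3278, 4080, 566, 1368, 2170, 2972, 3774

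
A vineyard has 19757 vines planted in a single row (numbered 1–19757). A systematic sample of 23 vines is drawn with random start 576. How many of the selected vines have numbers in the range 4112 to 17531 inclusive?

k = 19757/23 = 859
First selection ≥ 4112: 576 + ⌈(4112−576)/859⌉·859 = 576 + 5×859 = 4871
Last selection ≤ 17531: 576 + ⌊(17531−576)/859⌋·859 = 576 + 19×859 = 16897
Count = 19 − 5 + 1 = 15

15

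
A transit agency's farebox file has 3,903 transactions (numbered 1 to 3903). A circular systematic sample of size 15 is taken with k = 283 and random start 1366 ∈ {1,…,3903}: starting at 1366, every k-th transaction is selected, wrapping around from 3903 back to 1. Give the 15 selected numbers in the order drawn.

1366, 1649, 1932, 2215, 2498, 2781, 3064, 3347, 3630, 10, 293, 576, 859, 1142, 1425

Selection 1: 1366
Selection 2: 1366 + 283 = 1649
Selection 3: 1649 + 283 = 1932
Selection 4: 1932 + 283 = 2215
Selection 5: 2215 + 283 = 2498
Selection 6: 2498 + 283 = 2781
Selection 7: 2781 + 283 = 3064
Selection 8: 3064 + 283 = 3347
Selection 9: 3347 + 283 = 3630
Selection 10: 3630 + 283 = 3913 → 3913 − 3903 = 10
Selection 11: 10 + 283 = 293
Selection 12: 293 + 283 = 576
Selection 13: 576 + 283 = 859
Selection 14: 859 + 283 = 1142
Selection 15: 1142 + 283 = 1425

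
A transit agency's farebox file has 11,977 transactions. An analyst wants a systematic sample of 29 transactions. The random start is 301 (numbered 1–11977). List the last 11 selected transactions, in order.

7735, 8148, 8561, 8974, 9387, 9800, 10213, 10626, 11039, 11452, 11865

k = N/n = 11977/29 = 413
19th selection = 301 + 18×413 = 7735
20th: 7735 + 413 = 8148
21st: 8148 + 413 = 8561
22nd: 8561 + 413 = 8974
23rd: 8974 + 413 = 9387
24th: 9387 + 413 = 9800
25th: 9800 + 413 = 10213
26th: 10213 + 413 = 10626
27th: 10626 + 413 = 11039
28th: 11039 + 413 = 11452
29th: 11452 + 413 = 11865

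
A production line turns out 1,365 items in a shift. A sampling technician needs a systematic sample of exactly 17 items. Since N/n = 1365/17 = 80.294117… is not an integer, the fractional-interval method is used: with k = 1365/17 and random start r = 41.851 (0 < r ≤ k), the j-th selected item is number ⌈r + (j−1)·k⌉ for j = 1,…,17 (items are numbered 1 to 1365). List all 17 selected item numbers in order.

42, 123, 203, 283, 364, 444, 524, 604, 685, 765, 845, 926, 1006, 1086, 1166, 1247, 1327

j=1: r + 0k = 41.851 → ⌈·⌉ = 42
j=2: r + 1k = 122.145117… → ⌈·⌉ = 123
j=3: r + 2k = 202.439235… → ⌈·⌉ = 203
j=4: r + 3k = 282.733352… → ⌈·⌉ = 283
j=5: r + 4k = 363.027470… → ⌈·⌉ = 364
j=6: r + 5k = 443.321588… → ⌈·⌉ = 444
j=7: r + 6k = 523.615705… → ⌈·⌉ = 524
j=8: r + 7k = 603.909823… → ⌈·⌉ = 604
j=9: r + 8k = 684.203941… → ⌈·⌉ = 685
j=10: r + 9k = 764.498058… → ⌈·⌉ = 765
j=11: r + 10k = 844.792176… → ⌈·⌉ = 845
j=12: r + 11k = 925.086294… → ⌈·⌉ = 926
j=13: r + 12k = 1005.380411… → ⌈·⌉ = 1006
j=14: r + 13k = 1085.674529… → ⌈·⌉ = 1086
j=15: r + 14k = 1165.968647… → ⌈·⌉ = 1166
j=16: r + 15k = 1246.262764… → ⌈·⌉ = 1247
j=17: r + 16k = 1326.556882… → ⌈·⌉ = 1327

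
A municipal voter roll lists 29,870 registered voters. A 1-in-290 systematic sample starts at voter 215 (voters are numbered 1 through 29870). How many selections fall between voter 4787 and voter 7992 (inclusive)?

11

k = 290
First selection ≥ 4787: 215 + ⌈(4787−215)/290⌉·290 = 215 + 16×290 = 4855
Last selection ≤ 7992: 215 + ⌊(7992−215)/290⌋·290 = 215 + 26×290 = 7755
Count = 26 − 16 + 1 = 11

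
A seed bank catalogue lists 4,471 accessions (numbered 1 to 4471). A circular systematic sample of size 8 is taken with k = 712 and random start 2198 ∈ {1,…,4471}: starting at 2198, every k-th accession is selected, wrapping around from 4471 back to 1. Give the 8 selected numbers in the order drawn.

2198, 2910, 3622, 4334, 575, 1287, 1999, 2711

Selection 1: 2198
Selection 2: 2198 + 712 = 2910
Selection 3: 2910 + 712 = 3622
Selection 4: 3622 + 712 = 4334
Selection 5: 4334 + 712 = 5046 → 5046 − 4471 = 575
Selection 6: 575 + 712 = 1287
Selection 7: 1287 + 712 = 1999
Selection 8: 1999 + 712 = 2711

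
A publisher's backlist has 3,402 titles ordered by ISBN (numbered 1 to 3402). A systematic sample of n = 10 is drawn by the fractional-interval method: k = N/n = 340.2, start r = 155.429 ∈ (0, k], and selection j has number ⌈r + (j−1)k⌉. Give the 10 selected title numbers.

156, 496, 836, 1177, 1517, 1857, 2197, 2537, 2878, 3218

j=1: r + 0k = 155.429 → ⌈·⌉ = 156
j=2: r + 1k = 495.629 → ⌈·⌉ = 496
j=3: r + 2k = 835.829 → ⌈·⌉ = 836
j=4: r + 3k = 1176.029 → ⌈·⌉ = 1177
j=5: r + 4k = 1516.229 → ⌈·⌉ = 1517
j=6: r + 5k = 1856.429 → ⌈·⌉ = 1857
j=7: r + 6k = 2196.629 → ⌈·⌉ = 2197
j=8: r + 7k = 2536.829 → ⌈·⌉ = 2537
j=9: r + 8k = 2877.029 → ⌈·⌉ = 2878
j=10: r + 9k = 3217.229 → ⌈·⌉ = 3218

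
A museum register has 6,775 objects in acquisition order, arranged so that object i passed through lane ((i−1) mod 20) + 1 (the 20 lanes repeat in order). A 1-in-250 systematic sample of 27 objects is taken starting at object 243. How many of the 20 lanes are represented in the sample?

2

Consecutive selections differ by k = 250, so their lane numbers differ by 250 mod 20 = 10.
gcd(250, 20) = 10, so the sample visits 20/10 = 2 distinct residues mod 20.
Start 243 is lane 3; the lanes hit are 3, 13.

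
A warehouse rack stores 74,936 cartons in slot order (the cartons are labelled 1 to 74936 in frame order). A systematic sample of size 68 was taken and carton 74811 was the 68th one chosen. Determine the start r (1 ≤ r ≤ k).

977

k = 74936/68 = 1102
r = 74811 − (68−1)×1102 = 74811 − 73834 = 977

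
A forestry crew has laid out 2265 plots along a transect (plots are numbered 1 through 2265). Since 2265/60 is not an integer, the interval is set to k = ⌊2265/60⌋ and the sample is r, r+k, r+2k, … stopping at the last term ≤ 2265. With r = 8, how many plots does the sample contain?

62

k = ⌊2265/60⌋ = 37
Achieved size = ⌊(2265 − 8)/37⌋ + 1 = ⌊2257/37⌋ + 1 = 61 + 1 = 62
(last selection: 8 + 61×37 = 2265 ≤ 2265; next would be 2302 > 2265)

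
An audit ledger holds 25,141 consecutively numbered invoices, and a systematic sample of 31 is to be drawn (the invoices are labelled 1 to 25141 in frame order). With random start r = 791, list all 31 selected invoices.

791, 1602, 2413, 3224, 4035, 4846, 5657, 6468, 7279, 8090, 8901, 9712, 10523, 11334, 12145, 12956, 13767, 14578, 15389, 16200, 17011, 17822, 18633, 19444, 20255, 21066, 21877, 22688, 23499, 24310, 25121

k = N/n = 25141/31 = 811
invoice 1: 791
invoice 2: 791 + 811 = 1602
invoice 3: 1602 + 811 = 2413
invoice 4: 2413 + 811 = 3224
invoice 5: 3224 + 811 = 4035
invoice 6: 4035 + 811 = 4846
invoice 7: 4846 + 811 = 5657
invoice 8: 5657 + 811 = 6468
invoice 9: 6468 + 811 = 7279
invoice 10: 7279 + 811 = 8090
invoice 11: 8090 + 811 = 8901
invoice 12: 8901 + 811 = 9712
invoice 13: 9712 + 811 = 10523
invoice 14: 10523 + 811 = 11334
invoice 15: 11334 + 811 = 12145
invoice 16: 12145 + 811 = 12956
invoice 17: 12956 + 811 = 13767
invoice 18: 13767 + 811 = 14578
invoice 19: 14578 + 811 = 15389
invoice 20: 15389 + 811 = 16200
invoice 21: 16200 + 811 = 17011
invoice 22: 17011 + 811 = 17822
invoice 23: 17822 + 811 = 18633
invoice 24: 18633 + 811 = 19444
invoice 25: 19444 + 811 = 20255
invoice 26: 20255 + 811 = 21066
invoice 27: 21066 + 811 = 21877
invoice 28: 21877 + 811 = 22688
invoice 29: 22688 + 811 = 23499
invoice 30: 23499 + 811 = 24310
invoice 31: 24310 + 811 = 25121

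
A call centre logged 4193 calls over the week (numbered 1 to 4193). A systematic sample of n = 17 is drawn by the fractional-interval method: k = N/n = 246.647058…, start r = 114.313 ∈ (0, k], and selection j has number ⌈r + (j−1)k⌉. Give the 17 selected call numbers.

115, 361, 608, 855, 1101, 1348, 1595, 1841, 2088, 2335, 2581, 2828, 3075, 3321, 3568, 3815, 4061

j=1: r + 0k = 114.313 → ⌈·⌉ = 115
j=2: r + 1k = 360.960058… → ⌈·⌉ = 361
j=3: r + 2k = 607.607117… → ⌈·⌉ = 608
j=4: r + 3k = 854.254176… → ⌈·⌉ = 855
j=5: r + 4k = 1100.901235… → ⌈·⌉ = 1101
j=6: r + 5k = 1347.548294… → ⌈·⌉ = 1348
j=7: r + 6k = 1594.195352… → ⌈·⌉ = 1595
j=8: r + 7k = 1840.842411… → ⌈·⌉ = 1841
j=9: r + 8k = 2087.489470… → ⌈·⌉ = 2088
j=10: r + 9k = 2334.136529… → ⌈·⌉ = 2335
j=11: r + 10k = 2580.783588… → ⌈·⌉ = 2581
j=12: r + 11k = 2827.430647… → ⌈·⌉ = 2828
j=13: r + 12k = 3074.077705… → ⌈·⌉ = 3075
j=14: r + 13k = 3320.724764… → ⌈·⌉ = 3321
j=15: r + 14k = 3567.371823… → ⌈·⌉ = 3568
j=16: r + 15k = 3814.018882… → ⌈·⌉ = 3815
j=17: r + 16k = 4060.665941… → ⌈·⌉ = 4061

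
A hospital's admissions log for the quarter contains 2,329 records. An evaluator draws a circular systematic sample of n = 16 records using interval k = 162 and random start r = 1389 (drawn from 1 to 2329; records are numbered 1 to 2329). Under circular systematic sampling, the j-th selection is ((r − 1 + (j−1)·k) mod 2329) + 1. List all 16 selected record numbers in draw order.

Selection 1: 1389
Selection 2: 1389 + 162 = 1551
Selection 3: 1551 + 162 = 1713
Selection 4: 1713 + 162 = 1875
Selection 5: 1875 + 162 = 2037
Selection 6: 2037 + 162 = 2199
Selection 7: 2199 + 162 = 2361 → 2361 − 2329 = 32
Selection 8: 32 + 162 = 194
Selection 9: 194 + 162 = 356
Selection 10: 356 + 162 = 518
Selection 11: 518 + 162 = 680
Selection 12: 680 + 162 = 842
Selection 13: 842 + 162 = 1004
Selection 14: 1004 + 162 = 1166
Selection 15: 1166 + 162 = 1328
Selection 16: 1328 + 162 = 1490

1389, 1551, 1713, 1875, 2037, 2199, 32, 194, 356, 518, 680, 842, 1004, 1166, 1328, 1490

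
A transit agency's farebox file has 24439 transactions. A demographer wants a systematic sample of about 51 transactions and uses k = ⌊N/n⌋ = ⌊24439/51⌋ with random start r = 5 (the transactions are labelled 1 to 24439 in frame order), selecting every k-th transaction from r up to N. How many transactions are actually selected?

k = ⌊24439/51⌋ = 479
Achieved size = ⌊(24439 − 5)/479⌋ + 1 = ⌊24434/479⌋ + 1 = 51 + 1 = 52
(last selection: 5 + 51×479 = 24434 ≤ 24439; next would be 24913 > 24439)

52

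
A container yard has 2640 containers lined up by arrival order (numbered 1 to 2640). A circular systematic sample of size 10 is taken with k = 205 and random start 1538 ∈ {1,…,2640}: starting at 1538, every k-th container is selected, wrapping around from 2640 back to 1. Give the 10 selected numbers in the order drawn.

1538, 1743, 1948, 2153, 2358, 2563, 128, 333, 538, 743

Selection 1: 1538
Selection 2: 1538 + 205 = 1743
Selection 3: 1743 + 205 = 1948
Selection 4: 1948 + 205 = 2153
Selection 5: 2153 + 205 = 2358
Selection 6: 2358 + 205 = 2563
Selection 7: 2563 + 205 = 2768 → 2768 − 2640 = 128
Selection 8: 128 + 205 = 333
Selection 9: 333 + 205 = 538
Selection 10: 538 + 205 = 743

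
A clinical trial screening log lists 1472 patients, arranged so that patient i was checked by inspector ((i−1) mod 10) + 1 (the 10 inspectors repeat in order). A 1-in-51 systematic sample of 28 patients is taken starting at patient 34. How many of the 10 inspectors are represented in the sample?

Consecutive selections differ by k = 51, so their inspector numbers differ by 51 mod 10 = 1.
gcd(51, 10) = 1, so the sample visits 10/1 = 10 distinct residues mod 10.
Start 34 is inspector 4; the inspectors hit are 1, 2, 3, 4, 5, 6, 7, 8, 9, 10.

10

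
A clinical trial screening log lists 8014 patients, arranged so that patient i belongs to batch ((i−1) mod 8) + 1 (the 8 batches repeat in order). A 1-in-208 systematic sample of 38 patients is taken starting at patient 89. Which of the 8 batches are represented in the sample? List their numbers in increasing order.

Consecutive selections differ by k = 208, so their batch numbers differ by 208 mod 8 = 0.
gcd(208, 8) = 8, so the sample visits 8/8 = 1 distinct residues mod 8.
Start 89 is batch 1; the batches hit are 1.

1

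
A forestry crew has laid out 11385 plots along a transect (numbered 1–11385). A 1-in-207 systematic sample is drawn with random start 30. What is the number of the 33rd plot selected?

6654

k = 207
33rd selection = r + (33−1)·k = 30 + 32×207 = 30 + 6624 = 6654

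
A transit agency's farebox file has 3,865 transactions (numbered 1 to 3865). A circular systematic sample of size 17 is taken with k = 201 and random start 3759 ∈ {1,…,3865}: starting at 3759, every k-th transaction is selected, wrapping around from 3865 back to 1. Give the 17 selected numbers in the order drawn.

Selection 1: 3759
Selection 2: 3759 + 201 = 3960 → 3960 − 3865 = 95
Selection 3: 95 + 201 = 296
Selection 4: 296 + 201 = 497
Selection 5: 497 + 201 = 698
Selection 6: 698 + 201 = 899
Selection 7: 899 + 201 = 1100
Selection 8: 1100 + 201 = 1301
Selection 9: 1301 + 201 = 1502
Selection 10: 1502 + 201 = 1703
Selection 11: 1703 + 201 = 1904
Selection 12: 1904 + 201 = 2105
Selection 13: 2105 + 201 = 2306
Selection 14: 2306 + 201 = 2507
Selection 15: 2507 + 201 = 2708
Selection 16: 2708 + 201 = 2909
Selection 17: 2909 + 201 = 3110

3759, 95, 296, 497, 698, 899, 1100, 1301, 1502, 1703, 1904, 2105, 2306, 2507, 2708, 2909, 3110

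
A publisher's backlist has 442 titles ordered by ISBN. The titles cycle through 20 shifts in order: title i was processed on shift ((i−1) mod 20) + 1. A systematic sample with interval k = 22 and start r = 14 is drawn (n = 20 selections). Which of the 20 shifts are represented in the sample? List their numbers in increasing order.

Consecutive selections differ by k = 22, so their shift numbers differ by 22 mod 20 = 2.
gcd(22, 20) = 2, so the sample visits 20/2 = 10 distinct residues mod 20.
Start 14 is shift 14; the shifts hit are 2, 4, 6, 8, 10, 12, 14, 16, 18, 20.

2, 4, 6, 8, 10, 12, 14, 16, 18, 20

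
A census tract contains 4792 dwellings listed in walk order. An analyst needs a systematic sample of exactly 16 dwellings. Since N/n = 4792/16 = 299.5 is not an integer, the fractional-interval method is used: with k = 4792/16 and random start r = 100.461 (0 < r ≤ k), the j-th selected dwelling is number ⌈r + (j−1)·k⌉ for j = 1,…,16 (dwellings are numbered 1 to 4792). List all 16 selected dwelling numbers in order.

j=1: r + 0k = 100.461 → ⌈·⌉ = 101
j=2: r + 1k = 399.961 → ⌈·⌉ = 400
j=3: r + 2k = 699.461 → ⌈·⌉ = 700
j=4: r + 3k = 998.961 → ⌈·⌉ = 999
j=5: r + 4k = 1298.461 → ⌈·⌉ = 1299
j=6: r + 5k = 1597.961 → ⌈·⌉ = 1598
j=7: r + 6k = 1897.461 → ⌈·⌉ = 1898
j=8: r + 7k = 2196.961 → ⌈·⌉ = 2197
j=9: r + 8k = 2496.461 → ⌈·⌉ = 2497
j=10: r + 9k = 2795.961 → ⌈·⌉ = 2796
j=11: r + 10k = 3095.461 → ⌈·⌉ = 3096
j=12: r + 11k = 3394.961 → ⌈·⌉ = 3395
j=13: r + 12k = 3694.461 → ⌈·⌉ = 3695
j=14: r + 13k = 3993.961 → ⌈·⌉ = 3994
j=15: r + 14k = 4293.461 → ⌈·⌉ = 4294
j=16: r + 15k = 4592.961 → ⌈·⌉ = 4593

101, 400, 700, 999, 1299, 1598, 1898, 2197, 2497, 2796, 3096, 3395, 3695, 3994, 4294, 4593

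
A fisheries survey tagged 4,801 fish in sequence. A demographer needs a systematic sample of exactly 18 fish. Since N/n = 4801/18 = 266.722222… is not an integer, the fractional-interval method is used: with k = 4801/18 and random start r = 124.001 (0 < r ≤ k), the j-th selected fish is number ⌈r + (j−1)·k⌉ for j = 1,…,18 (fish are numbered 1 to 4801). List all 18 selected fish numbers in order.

j=1: r + 0k = 124.001 → ⌈·⌉ = 125
j=2: r + 1k = 390.723222… → ⌈·⌉ = 391
j=3: r + 2k = 657.445444… → ⌈·⌉ = 658
j=4: r + 3k = 924.167666… → ⌈·⌉ = 925
j=5: r + 4k = 1190.889888… → ⌈·⌉ = 1191
j=6: r + 5k = 1457.612111… → ⌈·⌉ = 1458
j=7: r + 6k = 1724.334333… → ⌈·⌉ = 1725
j=8: r + 7k = 1991.056555… → ⌈·⌉ = 1992
j=9: r + 8k = 2257.778777… → ⌈·⌉ = 2258
j=10: r + 9k = 2524.501 → ⌈·⌉ = 2525
j=11: r + 10k = 2791.223222… → ⌈·⌉ = 2792
j=12: r + 11k = 3057.945444… → ⌈·⌉ = 3058
j=13: r + 12k = 3324.667666… → ⌈·⌉ = 3325
j=14: r + 13k = 3591.389888… → ⌈·⌉ = 3592
j=15: r + 14k = 3858.112111… → ⌈·⌉ = 3859
j=16: r + 15k = 4124.834333… → ⌈·⌉ = 4125
j=17: r + 16k = 4391.556555… → ⌈·⌉ = 4392
j=18: r + 17k = 4658.278777… → ⌈·⌉ = 4659

125, 391, 658, 925, 1191, 1458, 1725, 1992, 2258, 2525, 2792, 3058, 3325, 3592, 3859, 4125, 4392, 4659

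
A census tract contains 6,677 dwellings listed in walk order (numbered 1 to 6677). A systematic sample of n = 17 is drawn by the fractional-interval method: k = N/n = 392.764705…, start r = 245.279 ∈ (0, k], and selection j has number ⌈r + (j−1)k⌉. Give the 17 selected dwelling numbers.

246, 639, 1031, 1424, 1817, 2210, 2602, 2995, 3388, 3781, 4173, 4566, 4959, 5352, 5744, 6137, 6530

j=1: r + 0k = 245.279 → ⌈·⌉ = 246
j=2: r + 1k = 638.043705… → ⌈·⌉ = 639
j=3: r + 2k = 1030.808411… → ⌈·⌉ = 1031
j=4: r + 3k = 1423.573117… → ⌈·⌉ = 1424
j=5: r + 4k = 1816.337823… → ⌈·⌉ = 1817
j=6: r + 5k = 2209.102529… → ⌈·⌉ = 2210
j=7: r + 6k = 2601.867235… → ⌈·⌉ = 2602
j=8: r + 7k = 2994.631941… → ⌈·⌉ = 2995
j=9: r + 8k = 3387.396647… → ⌈·⌉ = 3388
j=10: r + 9k = 3780.161352… → ⌈·⌉ = 3781
j=11: r + 10k = 4172.926058… → ⌈·⌉ = 4173
j=12: r + 11k = 4565.690764… → ⌈·⌉ = 4566
j=13: r + 12k = 4958.455470… → ⌈·⌉ = 4959
j=14: r + 13k = 5351.220176… → ⌈·⌉ = 5352
j=15: r + 14k = 5743.984882… → ⌈·⌉ = 5744
j=16: r + 15k = 6136.749588… → ⌈·⌉ = 6137
j=17: r + 16k = 6529.514294… → ⌈·⌉ = 6530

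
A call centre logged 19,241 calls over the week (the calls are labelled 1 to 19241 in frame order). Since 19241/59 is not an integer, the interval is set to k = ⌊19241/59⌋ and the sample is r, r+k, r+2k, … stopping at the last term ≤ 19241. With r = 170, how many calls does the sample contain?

59

k = ⌊19241/59⌋ = 326
Achieved size = ⌊(19241 − 170)/326⌋ + 1 = ⌊19071/326⌋ + 1 = 58 + 1 = 59
(last selection: 170 + 58×326 = 19078 ≤ 19241; next would be 19404 > 19241)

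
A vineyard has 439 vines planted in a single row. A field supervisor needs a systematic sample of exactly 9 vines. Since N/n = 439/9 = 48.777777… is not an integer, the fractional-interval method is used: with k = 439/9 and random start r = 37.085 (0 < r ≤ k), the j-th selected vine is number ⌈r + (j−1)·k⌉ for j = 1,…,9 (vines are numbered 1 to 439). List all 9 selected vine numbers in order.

j=1: r + 0k = 37.085 → ⌈·⌉ = 38
j=2: r + 1k = 85.862777… → ⌈·⌉ = 86
j=3: r + 2k = 134.640555… → ⌈·⌉ = 135
j=4: r + 3k = 183.418333… → ⌈·⌉ = 184
j=5: r + 4k = 232.196111… → ⌈·⌉ = 233
j=6: r + 5k = 280.973888… → ⌈·⌉ = 281
j=7: r + 6k = 329.751666… → ⌈·⌉ = 330
j=8: r + 7k = 378.529444… → ⌈·⌉ = 379
j=9: r + 8k = 427.307222… → ⌈·⌉ = 428

38, 86, 135, 184, 233, 281, 330, 379, 428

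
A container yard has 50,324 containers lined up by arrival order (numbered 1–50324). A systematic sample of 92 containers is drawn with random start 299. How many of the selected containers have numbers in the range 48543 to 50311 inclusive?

3

k = 50324/92 = 547
First selection ≥ 48543: 299 + ⌈(48543−299)/547⌉·547 = 299 + 89×547 = 48982
Last selection ≤ 50311: 299 + ⌊(50311−299)/547⌋·547 = 299 + 91×547 = 50076
Count = 91 − 89 + 1 = 3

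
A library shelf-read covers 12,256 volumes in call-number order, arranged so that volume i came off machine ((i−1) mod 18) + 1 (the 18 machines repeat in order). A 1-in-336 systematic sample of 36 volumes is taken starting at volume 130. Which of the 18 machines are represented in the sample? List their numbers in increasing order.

Consecutive selections differ by k = 336, so their machine numbers differ by 336 mod 18 = 12.
gcd(336, 18) = 6, so the sample visits 18/6 = 3 distinct residues mod 18.
Start 130 is machine 4; the machines hit are 4, 10, 16.

4, 10, 16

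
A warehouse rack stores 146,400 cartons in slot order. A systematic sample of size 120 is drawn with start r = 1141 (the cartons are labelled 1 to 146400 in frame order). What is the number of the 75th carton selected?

91421

k = 146400/120 = 1220
75th selection = r + (75−1)·k = 1141 + 74×1220 = 1141 + 90280 = 91421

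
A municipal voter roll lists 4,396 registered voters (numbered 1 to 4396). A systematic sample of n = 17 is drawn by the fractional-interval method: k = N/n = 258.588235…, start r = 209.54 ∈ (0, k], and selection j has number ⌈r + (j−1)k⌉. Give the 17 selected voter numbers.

j=1: r + 0k = 209.54 → ⌈·⌉ = 210
j=2: r + 1k = 468.128235… → ⌈·⌉ = 469
j=3: r + 2k = 726.716470… → ⌈·⌉ = 727
j=4: r + 3k = 985.304705… → ⌈·⌉ = 986
j=5: r + 4k = 1243.892941… → ⌈·⌉ = 1244
j=6: r + 5k = 1502.481176… → ⌈·⌉ = 1503
j=7: r + 6k = 1761.069411… → ⌈·⌉ = 1762
j=8: r + 7k = 2019.657647… → ⌈·⌉ = 2020
j=9: r + 8k = 2278.245882… → ⌈·⌉ = 2279
j=10: r + 9k = 2536.834117… → ⌈·⌉ = 2537
j=11: r + 10k = 2795.422352… → ⌈·⌉ = 2796
j=12: r + 11k = 3054.010588… → ⌈·⌉ = 3055
j=13: r + 12k = 3312.598823… → ⌈·⌉ = 3313
j=14: r + 13k = 3571.187058… → ⌈·⌉ = 3572
j=15: r + 14k = 3829.775294… → ⌈·⌉ = 3830
j=16: r + 15k = 4088.363529… → ⌈·⌉ = 4089
j=17: r + 16k = 4346.951764… → ⌈·⌉ = 4347

210, 469, 727, 986, 1244, 1503, 1762, 2020, 2279, 2537, 2796, 3055, 3313, 3572, 3830, 4089, 4347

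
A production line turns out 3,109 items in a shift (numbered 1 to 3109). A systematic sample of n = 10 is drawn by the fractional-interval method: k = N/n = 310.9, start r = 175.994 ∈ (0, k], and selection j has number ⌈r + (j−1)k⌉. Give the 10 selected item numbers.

176, 487, 798, 1109, 1420, 1731, 2042, 2353, 2664, 2975

j=1: r + 0k = 175.994 → ⌈·⌉ = 176
j=2: r + 1k = 486.894 → ⌈·⌉ = 487
j=3: r + 2k = 797.794 → ⌈·⌉ = 798
j=4: r + 3k = 1108.694 → ⌈·⌉ = 1109
j=5: r + 4k = 1419.594 → ⌈·⌉ = 1420
j=6: r + 5k = 1730.494 → ⌈·⌉ = 1731
j=7: r + 6k = 2041.394 → ⌈·⌉ = 2042
j=8: r + 7k = 2352.294 → ⌈·⌉ = 2353
j=9: r + 8k = 2663.194 → ⌈·⌉ = 2664
j=10: r + 9k = 2974.094 → ⌈·⌉ = 2975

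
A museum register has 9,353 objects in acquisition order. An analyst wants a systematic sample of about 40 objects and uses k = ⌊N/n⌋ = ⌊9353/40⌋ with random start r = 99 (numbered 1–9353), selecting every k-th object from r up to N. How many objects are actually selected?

40

k = ⌊9353/40⌋ = 233
Achieved size = ⌊(9353 − 99)/233⌋ + 1 = ⌊9254/233⌋ + 1 = 39 + 1 = 40
(last selection: 99 + 39×233 = 9186 ≤ 9353; next would be 9419 > 9353)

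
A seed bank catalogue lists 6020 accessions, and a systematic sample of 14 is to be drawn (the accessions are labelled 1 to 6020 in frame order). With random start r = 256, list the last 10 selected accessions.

k = N/n = 6020/14 = 430
5th selection = 256 + 4×430 = 1976
6th: 1976 + 430 = 2406
7th: 2406 + 430 = 2836
8th: 2836 + 430 = 3266
9th: 3266 + 430 = 3696
10th: 3696 + 430 = 4126
11th: 4126 + 430 = 4556
12th: 4556 + 430 = 4986
13th: 4986 + 430 = 5416
14th: 5416 + 430 = 5846

1976, 2406, 2836, 3266, 3696, 4126, 4556, 4986, 5416, 5846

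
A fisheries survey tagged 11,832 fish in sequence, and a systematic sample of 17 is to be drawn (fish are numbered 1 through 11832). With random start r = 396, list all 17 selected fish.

396, 1092, 1788, 2484, 3180, 3876, 4572, 5268, 5964, 6660, 7356, 8052, 8748, 9444, 10140, 10836, 11532

k = N/n = 11832/17 = 696
fish 1: 396
fish 2: 396 + 696 = 1092
fish 3: 1092 + 696 = 1788
fish 4: 1788 + 696 = 2484
fish 5: 2484 + 696 = 3180
fish 6: 3180 + 696 = 3876
fish 7: 3876 + 696 = 4572
fish 8: 4572 + 696 = 5268
fish 9: 5268 + 696 = 5964
fish 10: 5964 + 696 = 6660
fish 11: 6660 + 696 = 7356
fish 12: 7356 + 696 = 8052
fish 13: 8052 + 696 = 8748
fish 14: 8748 + 696 = 9444
fish 15: 9444 + 696 = 10140
fish 16: 10140 + 696 = 10836
fish 17: 10836 + 696 = 11532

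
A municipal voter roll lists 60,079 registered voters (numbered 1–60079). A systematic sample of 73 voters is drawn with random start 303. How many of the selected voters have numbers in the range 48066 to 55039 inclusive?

k = 60079/73 = 823
First selection ≥ 48066: 303 + ⌈(48066−303)/823⌉·823 = 303 + 59×823 = 48860
Last selection ≤ 55039: 303 + ⌊(55039−303)/823⌋·823 = 303 + 66×823 = 54621
Count = 66 − 59 + 1 = 8

8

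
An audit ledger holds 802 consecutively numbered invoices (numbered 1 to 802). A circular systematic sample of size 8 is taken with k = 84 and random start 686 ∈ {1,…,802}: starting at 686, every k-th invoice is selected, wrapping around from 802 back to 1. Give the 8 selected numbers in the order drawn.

686, 770, 52, 136, 220, 304, 388, 472

Selection 1: 686
Selection 2: 686 + 84 = 770
Selection 3: 770 + 84 = 854 → 854 − 802 = 52
Selection 4: 52 + 84 = 136
Selection 5: 136 + 84 = 220
Selection 6: 220 + 84 = 304
Selection 7: 304 + 84 = 388
Selection 8: 388 + 84 = 472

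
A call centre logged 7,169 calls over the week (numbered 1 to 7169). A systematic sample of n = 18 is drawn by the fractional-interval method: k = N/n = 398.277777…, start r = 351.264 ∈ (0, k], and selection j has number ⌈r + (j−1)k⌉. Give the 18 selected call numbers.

352, 750, 1148, 1547, 1945, 2343, 2741, 3140, 3538, 3936, 4335, 4733, 5131, 5529, 5928, 6326, 6724, 7122

j=1: r + 0k = 351.264 → ⌈·⌉ = 352
j=2: r + 1k = 749.541777… → ⌈·⌉ = 750
j=3: r + 2k = 1147.819555… → ⌈·⌉ = 1148
j=4: r + 3k = 1546.097333… → ⌈·⌉ = 1547
j=5: r + 4k = 1944.375111… → ⌈·⌉ = 1945
j=6: r + 5k = 2342.652888… → ⌈·⌉ = 2343
j=7: r + 6k = 2740.930666… → ⌈·⌉ = 2741
j=8: r + 7k = 3139.208444… → ⌈·⌉ = 3140
j=9: r + 8k = 3537.486222… → ⌈·⌉ = 3538
j=10: r + 9k = 3935.764 → ⌈·⌉ = 3936
j=11: r + 10k = 4334.041777… → ⌈·⌉ = 4335
j=12: r + 11k = 4732.319555… → ⌈·⌉ = 4733
j=13: r + 12k = 5130.597333… → ⌈·⌉ = 5131
j=14: r + 13k = 5528.875111… → ⌈·⌉ = 5529
j=15: r + 14k = 5927.152888… → ⌈·⌉ = 5928
j=16: r + 15k = 6325.430666… → ⌈·⌉ = 6326
j=17: r + 16k = 6723.708444… → ⌈·⌉ = 6724
j=18: r + 17k = 7121.986222… → ⌈·⌉ = 7122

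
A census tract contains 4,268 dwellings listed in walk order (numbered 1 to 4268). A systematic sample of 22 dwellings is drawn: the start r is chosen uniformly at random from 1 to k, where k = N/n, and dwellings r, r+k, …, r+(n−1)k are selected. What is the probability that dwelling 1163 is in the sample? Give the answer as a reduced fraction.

1/194

k = 4268/22 = 194.
Dwelling 1163 is selected iff r ≡ 1163 (mod 194); exactly one such r in {1,…,194}.
Inclusion probability = 1/194.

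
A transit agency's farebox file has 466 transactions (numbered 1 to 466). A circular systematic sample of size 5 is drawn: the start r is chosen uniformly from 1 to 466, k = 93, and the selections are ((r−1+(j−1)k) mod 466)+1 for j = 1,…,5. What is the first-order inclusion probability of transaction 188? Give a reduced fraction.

For each position j, as r ranges over 1…466 the j-th selection hits every transaction exactly once, so transaction 188 is selected for exactly 5 of the 466 starts.
Inclusion probability = 5/466.

5/466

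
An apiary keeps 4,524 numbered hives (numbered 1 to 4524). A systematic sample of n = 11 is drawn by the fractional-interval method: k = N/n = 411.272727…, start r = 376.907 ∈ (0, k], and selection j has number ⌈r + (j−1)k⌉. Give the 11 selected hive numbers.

j=1: r + 0k = 376.907 → ⌈·⌉ = 377
j=2: r + 1k = 788.179727… → ⌈·⌉ = 789
j=3: r + 2k = 1199.452454… → ⌈·⌉ = 1200
j=4: r + 3k = 1610.725181… → ⌈·⌉ = 1611
j=5: r + 4k = 2021.997909… → ⌈·⌉ = 2022
j=6: r + 5k = 2433.270636… → ⌈·⌉ = 2434
j=7: r + 6k = 2844.543363… → ⌈·⌉ = 2845
j=8: r + 7k = 3255.816090… → ⌈·⌉ = 3256
j=9: r + 8k = 3667.088818… → ⌈·⌉ = 3668
j=10: r + 9k = 4078.361545… → ⌈·⌉ = 4079
j=11: r + 10k = 4489.634272… → ⌈·⌉ = 4490

377, 789, 1200, 1611, 2022, 2434, 2845, 3256, 3668, 4079, 4490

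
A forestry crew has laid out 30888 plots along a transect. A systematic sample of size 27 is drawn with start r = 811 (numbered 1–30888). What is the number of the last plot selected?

k = 30888/27 = 1144
27th selection = r + (27−1)·k = 811 + 26×1144 = 811 + 29744 = 30555

30555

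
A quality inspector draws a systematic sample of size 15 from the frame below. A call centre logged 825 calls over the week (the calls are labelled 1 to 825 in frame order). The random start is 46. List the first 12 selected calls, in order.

k = N/n = 825/15 = 55
call 1: 46
call 2: 46 + 55 = 101
call 3: 101 + 55 = 156
call 4: 156 + 55 = 211
call 5: 211 + 55 = 266
call 6: 266 + 55 = 321
call 7: 321 + 55 = 376
call 8: 376 + 55 = 431
call 9: 431 + 55 = 486
call 10: 486 + 55 = 541
call 11: 541 + 55 = 596
call 12: 596 + 55 = 651

46, 101, 156, 211, 266, 321, 376, 431, 486, 541, 596, 651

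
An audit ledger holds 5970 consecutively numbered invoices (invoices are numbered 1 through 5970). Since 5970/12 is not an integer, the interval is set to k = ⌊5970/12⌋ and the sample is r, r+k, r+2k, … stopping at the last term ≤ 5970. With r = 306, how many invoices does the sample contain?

12

k = ⌊5970/12⌋ = 497
Achieved size = ⌊(5970 − 306)/497⌋ + 1 = ⌊5664/497⌋ + 1 = 11 + 1 = 12
(last selection: 306 + 11×497 = 5773 ≤ 5970; next would be 6270 > 5970)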